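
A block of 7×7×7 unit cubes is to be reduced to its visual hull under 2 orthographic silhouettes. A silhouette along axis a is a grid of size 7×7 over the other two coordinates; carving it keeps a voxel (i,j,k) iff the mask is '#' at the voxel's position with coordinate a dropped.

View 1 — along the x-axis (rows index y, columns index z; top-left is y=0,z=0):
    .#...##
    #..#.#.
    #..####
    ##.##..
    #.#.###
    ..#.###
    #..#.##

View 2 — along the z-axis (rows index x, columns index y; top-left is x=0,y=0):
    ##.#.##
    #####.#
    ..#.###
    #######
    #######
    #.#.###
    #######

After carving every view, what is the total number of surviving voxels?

|visual hull| = 165

initial block: 7^3 = 343
after view 1 [x-axis, 28 of 49 cells solid] → remaining = 196
after view 2 [z-axis, 41 of 49 cells solid] → remaining = 165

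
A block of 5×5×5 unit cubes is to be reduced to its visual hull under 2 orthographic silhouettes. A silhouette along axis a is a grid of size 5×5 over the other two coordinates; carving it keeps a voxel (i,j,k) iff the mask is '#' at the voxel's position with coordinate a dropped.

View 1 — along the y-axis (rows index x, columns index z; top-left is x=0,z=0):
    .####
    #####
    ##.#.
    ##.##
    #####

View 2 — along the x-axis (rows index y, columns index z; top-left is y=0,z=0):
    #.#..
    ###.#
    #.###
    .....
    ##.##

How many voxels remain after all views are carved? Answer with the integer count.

voxel count = 57

before carving: 125 voxels (5×5×5)
[1] y-view keeps 21 columns → grid now 105
[2] x-view keeps 14 columns → grid now 57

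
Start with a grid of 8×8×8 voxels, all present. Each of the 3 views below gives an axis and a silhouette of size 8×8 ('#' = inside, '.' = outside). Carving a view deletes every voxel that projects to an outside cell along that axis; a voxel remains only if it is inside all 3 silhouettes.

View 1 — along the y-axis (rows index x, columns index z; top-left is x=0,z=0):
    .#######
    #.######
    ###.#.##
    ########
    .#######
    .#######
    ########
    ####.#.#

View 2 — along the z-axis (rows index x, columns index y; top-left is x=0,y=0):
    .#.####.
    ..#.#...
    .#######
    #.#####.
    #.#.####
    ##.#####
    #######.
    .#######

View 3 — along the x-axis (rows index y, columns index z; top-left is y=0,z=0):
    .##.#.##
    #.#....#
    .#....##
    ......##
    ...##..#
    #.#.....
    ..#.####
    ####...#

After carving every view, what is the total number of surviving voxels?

initial block: 8^3 = 512
carve view 1 (along y, XZ-mask fill 56/64): 448 voxels remain
carve view 2 (along z, XY-mask fill 47/64): 328 voxels remain
carve view 3 (along x, YZ-mask fill 28/64): 142 voxels remain

remaining voxels: 142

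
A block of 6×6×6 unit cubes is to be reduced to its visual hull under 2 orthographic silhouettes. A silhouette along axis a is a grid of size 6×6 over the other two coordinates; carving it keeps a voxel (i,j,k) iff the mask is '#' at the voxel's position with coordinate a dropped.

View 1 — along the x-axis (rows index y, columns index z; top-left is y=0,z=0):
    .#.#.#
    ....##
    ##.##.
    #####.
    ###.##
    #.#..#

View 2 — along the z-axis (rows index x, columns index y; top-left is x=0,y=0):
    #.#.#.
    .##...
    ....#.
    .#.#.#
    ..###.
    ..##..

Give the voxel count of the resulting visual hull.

initial block: 6^3 = 216
after view 1 [x-axis, 22 of 36 cells solid] → remaining = 132
after view 2 [z-axis, 14 of 36 cells solid] → remaining = 56

remaining voxels: 56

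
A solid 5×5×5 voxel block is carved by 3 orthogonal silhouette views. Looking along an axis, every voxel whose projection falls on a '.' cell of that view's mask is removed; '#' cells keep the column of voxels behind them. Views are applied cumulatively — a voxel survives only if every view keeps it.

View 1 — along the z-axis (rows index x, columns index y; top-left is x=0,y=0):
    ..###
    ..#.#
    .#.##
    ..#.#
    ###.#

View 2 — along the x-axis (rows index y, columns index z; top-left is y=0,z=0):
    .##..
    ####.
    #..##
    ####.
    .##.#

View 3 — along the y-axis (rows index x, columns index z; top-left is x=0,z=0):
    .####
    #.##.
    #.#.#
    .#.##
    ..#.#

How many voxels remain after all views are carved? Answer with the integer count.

before carving: 125 voxels (5×5×5)
V1 z: intersect with XY mask (14 set) -- 70 left
V2 x: intersect with YZ mask (16 set) -- 45 left
V3 y: intersect with XZ mask (15 set) -- 26 left

|visual hull| = 26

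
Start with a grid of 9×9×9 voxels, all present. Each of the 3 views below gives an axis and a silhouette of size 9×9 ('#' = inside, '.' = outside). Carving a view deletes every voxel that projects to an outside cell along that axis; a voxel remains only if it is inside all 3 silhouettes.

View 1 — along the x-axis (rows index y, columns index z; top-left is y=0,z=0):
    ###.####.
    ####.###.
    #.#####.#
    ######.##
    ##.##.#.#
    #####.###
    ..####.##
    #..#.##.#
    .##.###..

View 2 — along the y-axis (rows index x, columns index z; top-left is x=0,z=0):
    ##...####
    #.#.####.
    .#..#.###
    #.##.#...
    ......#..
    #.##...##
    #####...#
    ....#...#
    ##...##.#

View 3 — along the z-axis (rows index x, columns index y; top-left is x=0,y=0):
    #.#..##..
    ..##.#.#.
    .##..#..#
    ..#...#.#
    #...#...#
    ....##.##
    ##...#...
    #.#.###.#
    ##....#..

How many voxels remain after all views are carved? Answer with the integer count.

before carving: 729 voxels (9×9×9)
[1] x-view keeps 59 columns → grid now 531
[2] y-view keeps 40 columns → grid now 262
[3] z-view keeps 34 columns → grid now 107

voxel count = 107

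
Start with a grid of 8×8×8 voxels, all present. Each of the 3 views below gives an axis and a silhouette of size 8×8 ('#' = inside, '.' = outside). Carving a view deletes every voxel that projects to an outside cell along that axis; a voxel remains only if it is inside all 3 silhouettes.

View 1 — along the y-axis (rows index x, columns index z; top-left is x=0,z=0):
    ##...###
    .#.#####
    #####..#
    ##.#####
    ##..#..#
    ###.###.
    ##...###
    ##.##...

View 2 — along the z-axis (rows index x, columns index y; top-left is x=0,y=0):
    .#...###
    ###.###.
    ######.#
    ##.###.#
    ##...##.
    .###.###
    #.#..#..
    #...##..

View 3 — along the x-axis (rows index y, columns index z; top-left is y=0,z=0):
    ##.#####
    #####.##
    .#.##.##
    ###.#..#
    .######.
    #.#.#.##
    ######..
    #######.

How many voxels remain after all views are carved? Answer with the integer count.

voxel count = 168

before carving: 512 voxels (8×8×8)
[1] y-view keeps 43 columns → grid now 344
[2] z-view keeps 39 columns → grid now 219
[3] x-view keeps 48 columns → grid now 168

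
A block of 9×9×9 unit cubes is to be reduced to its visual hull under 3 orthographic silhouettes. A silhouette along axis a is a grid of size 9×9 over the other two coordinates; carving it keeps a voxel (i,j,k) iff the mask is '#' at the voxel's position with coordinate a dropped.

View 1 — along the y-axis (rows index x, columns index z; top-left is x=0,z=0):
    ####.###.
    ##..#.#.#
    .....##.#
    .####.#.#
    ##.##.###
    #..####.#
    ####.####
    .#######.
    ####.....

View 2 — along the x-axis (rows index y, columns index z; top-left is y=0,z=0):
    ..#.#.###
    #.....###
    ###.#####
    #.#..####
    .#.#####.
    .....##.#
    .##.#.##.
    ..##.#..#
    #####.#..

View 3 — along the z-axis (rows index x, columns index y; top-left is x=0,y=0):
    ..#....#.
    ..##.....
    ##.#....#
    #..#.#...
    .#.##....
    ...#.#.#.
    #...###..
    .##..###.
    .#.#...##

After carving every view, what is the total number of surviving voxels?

|visual hull| = 100

before carving: 729 voxels (9×9×9)
carve view 1 (along y, XZ-mask fill 53/81): 477 voxels remain
carve view 2 (along x, YZ-mask fill 47/81): 277 voxels remain
carve view 3 (along z, XY-mask fill 30/81): 100 voxels remain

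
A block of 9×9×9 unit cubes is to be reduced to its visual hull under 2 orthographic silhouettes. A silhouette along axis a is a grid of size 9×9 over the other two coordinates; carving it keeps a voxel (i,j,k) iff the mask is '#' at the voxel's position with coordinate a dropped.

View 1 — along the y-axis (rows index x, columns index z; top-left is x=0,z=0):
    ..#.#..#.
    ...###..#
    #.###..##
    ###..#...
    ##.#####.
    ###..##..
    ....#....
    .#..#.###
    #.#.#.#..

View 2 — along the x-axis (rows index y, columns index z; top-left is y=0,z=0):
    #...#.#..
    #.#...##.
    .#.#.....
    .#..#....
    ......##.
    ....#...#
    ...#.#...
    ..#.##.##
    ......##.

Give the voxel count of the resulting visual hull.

remaining voxels: 108

start: 9×9×9 = 729 voxels
  1. axis=1 (XZ plane), |mask|=39  ⇒  voxels=351
  2. axis=0 (YZ plane), |mask|=24  ⇒  voxels=108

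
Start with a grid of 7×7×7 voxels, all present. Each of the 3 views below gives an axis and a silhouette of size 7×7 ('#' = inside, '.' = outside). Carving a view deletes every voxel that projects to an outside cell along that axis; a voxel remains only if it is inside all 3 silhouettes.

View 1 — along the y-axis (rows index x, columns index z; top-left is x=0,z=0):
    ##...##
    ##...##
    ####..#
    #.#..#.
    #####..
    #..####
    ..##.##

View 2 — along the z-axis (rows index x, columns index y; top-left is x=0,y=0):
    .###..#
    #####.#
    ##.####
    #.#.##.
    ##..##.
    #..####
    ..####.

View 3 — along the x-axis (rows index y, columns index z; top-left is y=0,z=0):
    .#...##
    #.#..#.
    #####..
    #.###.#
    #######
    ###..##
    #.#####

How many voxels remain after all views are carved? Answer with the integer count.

full grid |V| = 343
after view 1 [y-axis, 30 of 49 cells solid] → remaining = 210
after view 2 [z-axis, 33 of 49 cells solid] → remaining = 143
after view 3 [x-axis, 34 of 49 cells solid] → remaining = 97

voxel count = 97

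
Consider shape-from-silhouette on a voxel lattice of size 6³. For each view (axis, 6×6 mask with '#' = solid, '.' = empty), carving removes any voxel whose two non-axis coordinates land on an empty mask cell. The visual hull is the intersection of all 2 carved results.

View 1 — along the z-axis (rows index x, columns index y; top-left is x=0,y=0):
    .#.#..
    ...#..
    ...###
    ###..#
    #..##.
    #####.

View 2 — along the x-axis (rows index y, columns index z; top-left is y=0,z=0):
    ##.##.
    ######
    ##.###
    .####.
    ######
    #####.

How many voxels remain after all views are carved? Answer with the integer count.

start: 6×6×6 = 216 voxels
step 1: project along z, AND mask (18/36) → |grid| = 108
step 2: project along x, AND mask (30/36) → |grid| = 88

voxel count = 88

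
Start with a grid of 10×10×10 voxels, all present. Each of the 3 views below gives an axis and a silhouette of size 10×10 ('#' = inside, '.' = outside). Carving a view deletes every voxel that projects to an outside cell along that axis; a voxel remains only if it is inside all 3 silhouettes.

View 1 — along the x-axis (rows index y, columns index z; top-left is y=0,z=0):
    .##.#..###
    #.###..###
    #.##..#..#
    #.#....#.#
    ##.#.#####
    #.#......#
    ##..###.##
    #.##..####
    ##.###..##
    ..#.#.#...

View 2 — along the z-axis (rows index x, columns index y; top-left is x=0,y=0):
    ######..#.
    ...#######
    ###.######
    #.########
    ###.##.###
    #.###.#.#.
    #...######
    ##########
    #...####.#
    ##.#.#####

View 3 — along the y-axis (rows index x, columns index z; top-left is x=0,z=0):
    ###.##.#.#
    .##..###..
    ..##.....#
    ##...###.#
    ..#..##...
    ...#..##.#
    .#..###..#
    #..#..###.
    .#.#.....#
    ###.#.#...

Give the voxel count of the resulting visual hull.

remaining voxels: 207

initial block: 10^3 = 1000
step 1: project along x, AND mask (57/100) → |grid| = 570
step 2: project along z, AND mask (77/100) → |grid| = 441
step 3: project along y, AND mask (46/100) → |grid| = 207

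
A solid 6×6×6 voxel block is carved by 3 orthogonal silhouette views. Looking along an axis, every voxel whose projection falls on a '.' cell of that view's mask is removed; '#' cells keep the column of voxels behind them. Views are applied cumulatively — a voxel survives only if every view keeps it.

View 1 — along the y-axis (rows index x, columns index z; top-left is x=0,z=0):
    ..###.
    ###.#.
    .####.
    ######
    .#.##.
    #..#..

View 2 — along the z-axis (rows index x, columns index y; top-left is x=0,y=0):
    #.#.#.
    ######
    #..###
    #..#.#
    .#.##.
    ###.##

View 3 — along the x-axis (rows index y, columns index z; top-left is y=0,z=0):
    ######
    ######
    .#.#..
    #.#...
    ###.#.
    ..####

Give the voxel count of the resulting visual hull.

voxel count = 58

full grid |V| = 216
[1] y-view keeps 22 columns → grid now 132
[2] z-view keeps 24 columns → grid now 86
[3] x-view keeps 24 columns → grid now 58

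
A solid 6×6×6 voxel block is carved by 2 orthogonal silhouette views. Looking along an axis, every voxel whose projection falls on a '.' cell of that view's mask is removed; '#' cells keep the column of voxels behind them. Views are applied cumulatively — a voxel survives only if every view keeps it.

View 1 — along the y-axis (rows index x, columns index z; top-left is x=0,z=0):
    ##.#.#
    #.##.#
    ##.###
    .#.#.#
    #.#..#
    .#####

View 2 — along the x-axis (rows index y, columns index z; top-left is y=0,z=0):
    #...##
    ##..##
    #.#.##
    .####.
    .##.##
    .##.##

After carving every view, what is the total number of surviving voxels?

start: 6×6×6 = 216 voxels
step 1: project along y, AND mask (24/36) → |grid| = 144
step 2: project along x, AND mask (23/36) → |grid| = 87

remaining voxels: 87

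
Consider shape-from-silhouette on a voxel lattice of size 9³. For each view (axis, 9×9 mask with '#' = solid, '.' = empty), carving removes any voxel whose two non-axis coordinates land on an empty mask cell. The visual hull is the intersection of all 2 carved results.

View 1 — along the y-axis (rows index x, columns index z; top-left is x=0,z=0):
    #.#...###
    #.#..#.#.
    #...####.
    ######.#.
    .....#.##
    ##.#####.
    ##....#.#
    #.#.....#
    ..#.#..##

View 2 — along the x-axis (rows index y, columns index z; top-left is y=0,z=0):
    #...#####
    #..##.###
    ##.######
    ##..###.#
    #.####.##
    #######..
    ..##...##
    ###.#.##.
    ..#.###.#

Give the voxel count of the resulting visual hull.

|visual hull| = 263

full grid |V| = 729
V1 y: intersect with XZ mask (42 set) -- 378 left
V2 x: intersect with YZ mask (55 set) -- 263 left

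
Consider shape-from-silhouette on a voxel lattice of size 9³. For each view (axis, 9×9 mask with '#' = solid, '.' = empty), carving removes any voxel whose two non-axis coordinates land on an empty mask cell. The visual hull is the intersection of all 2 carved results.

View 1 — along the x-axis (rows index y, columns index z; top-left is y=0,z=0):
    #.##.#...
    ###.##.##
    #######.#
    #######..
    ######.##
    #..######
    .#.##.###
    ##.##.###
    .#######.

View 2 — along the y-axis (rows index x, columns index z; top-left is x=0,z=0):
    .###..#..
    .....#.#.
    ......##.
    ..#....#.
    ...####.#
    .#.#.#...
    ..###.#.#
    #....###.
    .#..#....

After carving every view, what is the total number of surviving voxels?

initial block: 9^3 = 729
carve view 1 (along x, YZ-mask fill 61/81): 549 voxels remain
carve view 2 (along y, XZ-mask fill 29/81): 196 voxels remain

voxel count = 196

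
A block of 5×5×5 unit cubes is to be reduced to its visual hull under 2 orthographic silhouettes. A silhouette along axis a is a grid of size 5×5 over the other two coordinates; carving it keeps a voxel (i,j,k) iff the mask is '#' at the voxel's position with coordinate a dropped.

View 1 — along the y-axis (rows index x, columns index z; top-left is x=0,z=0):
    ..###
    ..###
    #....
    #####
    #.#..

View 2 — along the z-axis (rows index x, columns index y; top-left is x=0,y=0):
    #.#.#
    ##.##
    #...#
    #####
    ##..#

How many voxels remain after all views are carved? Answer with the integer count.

initial block: 5^3 = 125
[1] y-view keeps 14 columns → grid now 70
[2] z-view keeps 17 columns → grid now 54

54 voxels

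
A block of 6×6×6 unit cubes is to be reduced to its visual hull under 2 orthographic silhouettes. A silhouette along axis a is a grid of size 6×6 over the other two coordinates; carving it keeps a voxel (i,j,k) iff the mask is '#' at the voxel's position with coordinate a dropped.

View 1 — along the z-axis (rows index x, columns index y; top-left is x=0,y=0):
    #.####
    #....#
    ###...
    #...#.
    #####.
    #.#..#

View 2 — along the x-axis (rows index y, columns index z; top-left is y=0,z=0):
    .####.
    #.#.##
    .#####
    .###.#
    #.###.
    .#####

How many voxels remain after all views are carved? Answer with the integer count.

|visual hull| = 87

before carving: 216 voxels (6×6×6)
carve view 1 (along z, XY-mask fill 20/36): 120 voxels remain
carve view 2 (along x, YZ-mask fill 26/36): 87 voxels remain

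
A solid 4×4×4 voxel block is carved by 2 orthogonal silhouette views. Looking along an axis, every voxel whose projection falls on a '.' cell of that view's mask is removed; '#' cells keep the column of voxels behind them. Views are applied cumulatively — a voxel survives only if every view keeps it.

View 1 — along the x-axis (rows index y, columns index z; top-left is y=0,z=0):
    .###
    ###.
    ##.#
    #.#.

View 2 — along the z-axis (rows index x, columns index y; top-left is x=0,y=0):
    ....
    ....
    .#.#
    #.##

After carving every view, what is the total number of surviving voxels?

initial block: 4^3 = 64
step 1: project along x, AND mask (11/16) → |grid| = 44
step 2: project along z, AND mask (5/16) → |grid| = 13

remaining voxels: 13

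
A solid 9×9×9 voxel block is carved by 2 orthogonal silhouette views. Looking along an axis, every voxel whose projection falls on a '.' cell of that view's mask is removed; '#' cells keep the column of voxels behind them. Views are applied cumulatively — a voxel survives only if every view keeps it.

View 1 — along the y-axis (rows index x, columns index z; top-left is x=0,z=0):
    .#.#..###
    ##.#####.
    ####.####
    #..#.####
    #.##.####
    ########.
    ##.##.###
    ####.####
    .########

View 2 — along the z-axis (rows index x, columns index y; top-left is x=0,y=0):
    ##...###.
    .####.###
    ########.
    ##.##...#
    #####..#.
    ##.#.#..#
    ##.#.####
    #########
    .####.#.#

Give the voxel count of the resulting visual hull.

voxel count = 419

full grid |V| = 729
step 1: project along y, AND mask (64/81) → |grid| = 576
step 2: project along z, AND mask (58/81) → |grid| = 419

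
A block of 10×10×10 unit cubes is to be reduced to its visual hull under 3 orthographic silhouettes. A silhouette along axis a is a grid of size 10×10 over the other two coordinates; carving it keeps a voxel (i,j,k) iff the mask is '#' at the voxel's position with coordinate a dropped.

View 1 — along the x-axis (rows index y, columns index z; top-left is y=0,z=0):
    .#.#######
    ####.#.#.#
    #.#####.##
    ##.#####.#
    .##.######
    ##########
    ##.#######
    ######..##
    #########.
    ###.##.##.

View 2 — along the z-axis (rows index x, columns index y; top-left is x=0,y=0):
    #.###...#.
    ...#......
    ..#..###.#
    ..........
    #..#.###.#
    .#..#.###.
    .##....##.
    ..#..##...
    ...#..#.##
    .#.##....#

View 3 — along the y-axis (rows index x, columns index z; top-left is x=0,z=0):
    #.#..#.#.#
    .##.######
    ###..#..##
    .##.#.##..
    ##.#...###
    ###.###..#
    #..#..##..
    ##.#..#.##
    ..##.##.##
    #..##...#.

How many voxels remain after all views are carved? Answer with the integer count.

before carving: 1000 voxels (10×10×10)
carve view 1 (along x, YZ-mask fill 82/100): 820 voxels remain
carve view 2 (along z, XY-mask fill 37/100): 304 voxels remain
carve view 3 (along y, XZ-mask fill 57/100): 168 voxels remain

|visual hull| = 168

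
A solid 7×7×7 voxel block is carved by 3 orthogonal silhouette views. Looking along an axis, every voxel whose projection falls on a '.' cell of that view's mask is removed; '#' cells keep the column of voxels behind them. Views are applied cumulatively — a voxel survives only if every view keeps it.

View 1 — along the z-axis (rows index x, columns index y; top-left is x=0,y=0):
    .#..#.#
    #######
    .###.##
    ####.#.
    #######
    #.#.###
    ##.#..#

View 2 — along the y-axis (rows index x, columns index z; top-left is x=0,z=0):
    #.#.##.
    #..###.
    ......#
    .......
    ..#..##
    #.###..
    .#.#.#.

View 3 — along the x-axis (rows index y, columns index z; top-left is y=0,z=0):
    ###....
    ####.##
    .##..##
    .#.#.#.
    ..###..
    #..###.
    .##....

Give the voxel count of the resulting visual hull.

|visual hull| = 50

start: 7×7×7 = 343 voxels
after view 1 [z-axis, 36 of 49 cells solid] → remaining = 252
after view 2 [y-axis, 19 of 49 cells solid] → remaining = 98
after view 3 [x-axis, 25 of 49 cells solid] → remaining = 50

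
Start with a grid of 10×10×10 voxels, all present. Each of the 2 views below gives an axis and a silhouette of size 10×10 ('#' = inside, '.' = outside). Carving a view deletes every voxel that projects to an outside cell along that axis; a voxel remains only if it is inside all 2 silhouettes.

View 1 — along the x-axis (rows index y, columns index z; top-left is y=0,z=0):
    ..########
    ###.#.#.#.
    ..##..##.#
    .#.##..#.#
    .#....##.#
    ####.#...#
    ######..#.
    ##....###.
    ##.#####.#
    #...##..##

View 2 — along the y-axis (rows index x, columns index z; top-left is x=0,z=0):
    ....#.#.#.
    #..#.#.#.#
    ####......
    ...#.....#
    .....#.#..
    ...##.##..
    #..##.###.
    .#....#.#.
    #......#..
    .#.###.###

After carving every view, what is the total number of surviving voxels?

start: 10×10×10 = 1000 voxels
carve view 1 (along x, YZ-mask fill 59/100): 590 voxels remain
carve view 2 (along y, XZ-mask fill 38/100): 226 voxels remain

|visual hull| = 226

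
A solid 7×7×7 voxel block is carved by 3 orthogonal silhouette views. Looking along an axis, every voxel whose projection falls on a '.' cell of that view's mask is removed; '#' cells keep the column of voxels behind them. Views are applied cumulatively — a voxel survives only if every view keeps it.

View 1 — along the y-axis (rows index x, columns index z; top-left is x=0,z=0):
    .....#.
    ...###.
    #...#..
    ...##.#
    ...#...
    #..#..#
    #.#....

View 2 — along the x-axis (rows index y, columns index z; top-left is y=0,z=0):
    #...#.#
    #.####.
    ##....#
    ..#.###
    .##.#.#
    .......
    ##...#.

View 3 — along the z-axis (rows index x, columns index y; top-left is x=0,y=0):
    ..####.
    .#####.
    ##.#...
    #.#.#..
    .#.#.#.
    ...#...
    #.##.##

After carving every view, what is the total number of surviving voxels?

23 voxels

start: 7×7×7 = 343 voxels
V1 y: intersect with XZ mask (15 set) -- 105 left
V2 x: intersect with YZ mask (22 set) -- 45 left
V3 z: intersect with XY mask (24 set) -- 23 left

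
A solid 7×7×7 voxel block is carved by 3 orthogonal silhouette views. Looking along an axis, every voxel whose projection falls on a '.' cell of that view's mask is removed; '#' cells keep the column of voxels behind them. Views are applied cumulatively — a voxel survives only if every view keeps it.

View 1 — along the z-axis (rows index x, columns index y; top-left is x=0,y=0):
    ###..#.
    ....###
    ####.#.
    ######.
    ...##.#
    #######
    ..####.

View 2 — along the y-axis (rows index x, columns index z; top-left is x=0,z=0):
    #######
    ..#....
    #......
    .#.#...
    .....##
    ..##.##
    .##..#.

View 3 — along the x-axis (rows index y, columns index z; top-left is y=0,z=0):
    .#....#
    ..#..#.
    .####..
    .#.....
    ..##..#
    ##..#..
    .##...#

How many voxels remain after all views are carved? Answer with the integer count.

initial block: 7^3 = 343
step 1: project along z, AND mask (32/49) → |grid| = 224
step 2: project along y, AND mask (20/49) → |grid| = 94
step 3: project along x, AND mask (18/49) → |grid| = 37

37 voxels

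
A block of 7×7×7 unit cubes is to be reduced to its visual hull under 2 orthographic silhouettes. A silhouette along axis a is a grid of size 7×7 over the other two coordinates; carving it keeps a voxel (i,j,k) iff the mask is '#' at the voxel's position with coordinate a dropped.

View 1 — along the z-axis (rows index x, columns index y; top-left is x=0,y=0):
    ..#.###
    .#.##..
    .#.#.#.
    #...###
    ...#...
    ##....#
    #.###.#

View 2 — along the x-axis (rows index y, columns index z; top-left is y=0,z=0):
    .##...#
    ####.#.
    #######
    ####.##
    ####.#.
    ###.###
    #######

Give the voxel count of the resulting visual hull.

voxel count = 128

start: 7×7×7 = 343 voxels
V1 z: intersect with XY mask (23 set) -- 161 left
V2 x: intersect with YZ mask (39 set) -- 128 left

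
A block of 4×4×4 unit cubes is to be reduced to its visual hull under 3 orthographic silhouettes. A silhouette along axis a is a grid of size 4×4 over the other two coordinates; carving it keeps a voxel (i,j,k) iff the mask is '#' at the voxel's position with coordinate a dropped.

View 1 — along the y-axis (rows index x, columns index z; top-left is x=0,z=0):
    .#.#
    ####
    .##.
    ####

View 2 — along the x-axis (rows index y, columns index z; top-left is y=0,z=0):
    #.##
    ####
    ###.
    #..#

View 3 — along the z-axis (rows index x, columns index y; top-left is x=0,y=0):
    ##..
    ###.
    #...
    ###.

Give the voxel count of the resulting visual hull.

voxel count = 24

start: 4×4×4 = 64 voxels
  1. axis=1 (XZ plane), |mask|=12  ⇒  voxels=48
  2. axis=0 (YZ plane), |mask|=12  ⇒  voxels=34
  3. axis=2 (XY plane), |mask|=9  ⇒  voxels=24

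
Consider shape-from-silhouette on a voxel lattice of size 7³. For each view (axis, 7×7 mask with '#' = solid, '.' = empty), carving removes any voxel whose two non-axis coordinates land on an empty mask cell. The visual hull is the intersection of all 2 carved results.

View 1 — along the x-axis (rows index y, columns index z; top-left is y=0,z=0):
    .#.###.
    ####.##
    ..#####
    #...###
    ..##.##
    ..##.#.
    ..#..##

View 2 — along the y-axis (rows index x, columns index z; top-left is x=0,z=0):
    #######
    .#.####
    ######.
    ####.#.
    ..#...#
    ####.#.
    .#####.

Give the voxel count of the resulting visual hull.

full grid |V| = 343
[1] x-view keeps 29 columns → grid now 203
[2] y-view keeps 35 columns → grid now 149

remaining voxels: 149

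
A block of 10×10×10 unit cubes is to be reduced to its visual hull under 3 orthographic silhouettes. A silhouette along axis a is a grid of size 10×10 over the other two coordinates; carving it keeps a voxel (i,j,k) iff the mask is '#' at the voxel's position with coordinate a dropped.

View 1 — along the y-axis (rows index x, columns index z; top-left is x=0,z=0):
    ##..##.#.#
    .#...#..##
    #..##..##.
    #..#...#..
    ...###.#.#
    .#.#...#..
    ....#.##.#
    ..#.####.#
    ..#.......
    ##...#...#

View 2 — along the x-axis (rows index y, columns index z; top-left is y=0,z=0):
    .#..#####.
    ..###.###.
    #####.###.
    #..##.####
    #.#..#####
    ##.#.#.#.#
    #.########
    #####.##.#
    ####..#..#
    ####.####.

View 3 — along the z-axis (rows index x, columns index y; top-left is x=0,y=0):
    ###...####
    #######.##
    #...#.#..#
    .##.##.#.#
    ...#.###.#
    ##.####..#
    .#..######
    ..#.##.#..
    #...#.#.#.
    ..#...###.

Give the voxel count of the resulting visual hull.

full grid |V| = 1000
step 1: project along y, AND mask (41/100) → |grid| = 410
step 2: project along x, AND mask (71/100) → |grid| = 288
step 3: project along z, AND mask (57/100) → |grid| = 166

remaining voxels: 166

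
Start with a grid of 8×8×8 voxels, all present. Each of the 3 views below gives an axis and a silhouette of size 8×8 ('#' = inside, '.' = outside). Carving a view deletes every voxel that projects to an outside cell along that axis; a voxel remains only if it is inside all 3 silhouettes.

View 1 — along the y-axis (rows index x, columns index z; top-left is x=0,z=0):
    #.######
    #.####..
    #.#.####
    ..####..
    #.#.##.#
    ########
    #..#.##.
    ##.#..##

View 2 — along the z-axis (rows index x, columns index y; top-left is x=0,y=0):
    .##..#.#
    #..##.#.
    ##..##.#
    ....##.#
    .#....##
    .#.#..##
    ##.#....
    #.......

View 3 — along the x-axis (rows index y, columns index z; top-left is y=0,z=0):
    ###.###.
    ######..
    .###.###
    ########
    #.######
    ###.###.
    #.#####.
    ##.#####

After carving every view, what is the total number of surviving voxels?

initial block: 8^3 = 512
  1. axis=1 (XZ plane), |mask|=44  ⇒  voxels=352
  2. axis=2 (XY plane), |mask|=27  ⇒  voxels=154
  3. axis=0 (YZ plane), |mask|=52  ⇒  voxels=127

127 voxels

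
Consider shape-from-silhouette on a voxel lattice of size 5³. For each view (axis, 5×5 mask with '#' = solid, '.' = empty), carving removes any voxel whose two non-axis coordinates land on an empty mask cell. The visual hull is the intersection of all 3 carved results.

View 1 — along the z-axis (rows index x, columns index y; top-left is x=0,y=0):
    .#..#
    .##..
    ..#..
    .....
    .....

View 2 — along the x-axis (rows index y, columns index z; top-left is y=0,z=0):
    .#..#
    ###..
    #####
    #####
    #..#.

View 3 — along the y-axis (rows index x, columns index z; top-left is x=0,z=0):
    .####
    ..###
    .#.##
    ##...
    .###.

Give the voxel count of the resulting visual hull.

initial block: 5^3 = 125
[1] z-view keeps 5 columns → grid now 25
[2] x-view keeps 17 columns → grid now 18
[3] y-view keeps 15 columns → grid now 10

voxel count = 10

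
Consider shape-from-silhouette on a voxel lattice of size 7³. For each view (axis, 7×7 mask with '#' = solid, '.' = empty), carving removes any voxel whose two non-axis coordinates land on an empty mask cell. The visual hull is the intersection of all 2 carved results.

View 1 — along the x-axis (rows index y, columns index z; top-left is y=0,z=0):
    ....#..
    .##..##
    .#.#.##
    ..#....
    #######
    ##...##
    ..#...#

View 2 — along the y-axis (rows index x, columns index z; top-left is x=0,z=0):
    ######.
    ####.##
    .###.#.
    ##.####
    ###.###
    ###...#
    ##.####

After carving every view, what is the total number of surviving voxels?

before carving: 343 voxels (7×7×7)
step 1: project along x, AND mask (23/49) → |grid| = 161
step 2: project along y, AND mask (38/49) → |grid| = 127

remaining voxels: 127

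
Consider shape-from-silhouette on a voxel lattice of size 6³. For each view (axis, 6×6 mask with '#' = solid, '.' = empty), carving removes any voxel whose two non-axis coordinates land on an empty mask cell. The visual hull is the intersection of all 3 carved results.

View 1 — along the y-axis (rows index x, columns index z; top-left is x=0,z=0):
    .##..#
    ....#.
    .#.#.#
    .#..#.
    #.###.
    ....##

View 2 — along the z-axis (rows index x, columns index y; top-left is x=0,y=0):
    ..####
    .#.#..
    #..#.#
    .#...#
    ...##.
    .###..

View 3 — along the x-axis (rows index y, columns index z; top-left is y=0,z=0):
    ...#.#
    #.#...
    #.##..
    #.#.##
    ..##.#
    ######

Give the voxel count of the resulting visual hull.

start: 6×6×6 = 216 voxels
V1 y: intersect with XZ mask (15 set) -- 90 left
V2 z: intersect with XY mask (16 set) -- 41 left
V3 x: intersect with YZ mask (20 set) -- 24 left

|visual hull| = 24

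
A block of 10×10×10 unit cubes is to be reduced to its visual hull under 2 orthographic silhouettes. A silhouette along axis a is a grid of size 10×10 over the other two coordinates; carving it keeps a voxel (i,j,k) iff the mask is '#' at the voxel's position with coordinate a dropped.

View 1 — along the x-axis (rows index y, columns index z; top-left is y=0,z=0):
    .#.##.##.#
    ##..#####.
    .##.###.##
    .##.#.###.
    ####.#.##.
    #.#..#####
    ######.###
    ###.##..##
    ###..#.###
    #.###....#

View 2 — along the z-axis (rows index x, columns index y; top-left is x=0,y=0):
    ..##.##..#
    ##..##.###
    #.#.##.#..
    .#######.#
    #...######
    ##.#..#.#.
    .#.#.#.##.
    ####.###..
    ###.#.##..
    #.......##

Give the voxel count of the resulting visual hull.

396 voxels

initial block: 10^3 = 1000
carve view 1 (along x, YZ-mask fill 68/100): 680 voxels remain
carve view 2 (along z, XY-mask fill 58/100): 396 voxels remain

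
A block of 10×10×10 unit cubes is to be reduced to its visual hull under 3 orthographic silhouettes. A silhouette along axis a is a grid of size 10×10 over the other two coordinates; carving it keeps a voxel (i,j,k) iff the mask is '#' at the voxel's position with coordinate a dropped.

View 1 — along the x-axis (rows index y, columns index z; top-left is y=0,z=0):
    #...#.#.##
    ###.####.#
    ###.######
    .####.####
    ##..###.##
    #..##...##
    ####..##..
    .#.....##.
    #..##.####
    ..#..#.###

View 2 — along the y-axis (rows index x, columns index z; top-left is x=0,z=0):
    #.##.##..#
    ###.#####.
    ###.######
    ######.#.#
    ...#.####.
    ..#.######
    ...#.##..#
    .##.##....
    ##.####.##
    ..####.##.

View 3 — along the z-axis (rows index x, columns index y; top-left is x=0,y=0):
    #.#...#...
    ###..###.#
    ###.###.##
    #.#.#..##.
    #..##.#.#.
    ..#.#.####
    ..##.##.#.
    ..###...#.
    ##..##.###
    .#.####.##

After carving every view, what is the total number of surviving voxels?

start: 10×10×10 = 1000 voxels
carve view 1 (along x, YZ-mask fill 63/100): 630 voxels remain
carve view 2 (along y, XZ-mask fill 65/100): 400 voxels remain
carve view 3 (along z, XY-mask fill 57/100): 244 voxels remain

voxel count = 244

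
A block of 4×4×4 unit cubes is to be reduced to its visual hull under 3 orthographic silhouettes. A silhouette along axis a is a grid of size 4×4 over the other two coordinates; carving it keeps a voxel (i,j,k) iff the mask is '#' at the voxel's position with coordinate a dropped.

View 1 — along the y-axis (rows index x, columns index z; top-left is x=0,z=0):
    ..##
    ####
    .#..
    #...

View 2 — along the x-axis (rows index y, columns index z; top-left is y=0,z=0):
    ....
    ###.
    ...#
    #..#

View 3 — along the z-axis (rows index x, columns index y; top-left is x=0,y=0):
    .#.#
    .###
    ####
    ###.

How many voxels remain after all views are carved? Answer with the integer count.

before carving: 64 voxels (4×4×4)
step 1: project along y, AND mask (8/16) → |grid| = 32
step 2: project along x, AND mask (6/16) → |grid| = 12
step 3: project along z, AND mask (12/16) → |grid| = 10

|visual hull| = 10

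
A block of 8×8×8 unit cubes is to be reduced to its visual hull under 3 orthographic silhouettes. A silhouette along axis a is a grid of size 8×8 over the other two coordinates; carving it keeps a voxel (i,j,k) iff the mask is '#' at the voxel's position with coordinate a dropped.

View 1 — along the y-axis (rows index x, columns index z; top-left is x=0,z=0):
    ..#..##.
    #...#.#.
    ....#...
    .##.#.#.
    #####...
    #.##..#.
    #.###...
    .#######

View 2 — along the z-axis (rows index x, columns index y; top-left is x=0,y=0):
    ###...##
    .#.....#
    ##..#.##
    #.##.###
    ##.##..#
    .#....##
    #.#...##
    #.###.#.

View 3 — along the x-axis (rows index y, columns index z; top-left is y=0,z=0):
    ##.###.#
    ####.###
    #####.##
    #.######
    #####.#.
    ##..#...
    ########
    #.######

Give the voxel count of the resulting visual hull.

before carving: 512 voxels (8×8×8)
  1. axis=1 (XZ plane), |mask|=31  ⇒  voxels=248
  2. axis=2 (XY plane), |mask|=35  ⇒  voxels=138
  3. axis=0 (YZ plane), |mask|=51  ⇒  voxels=116

remaining voxels: 116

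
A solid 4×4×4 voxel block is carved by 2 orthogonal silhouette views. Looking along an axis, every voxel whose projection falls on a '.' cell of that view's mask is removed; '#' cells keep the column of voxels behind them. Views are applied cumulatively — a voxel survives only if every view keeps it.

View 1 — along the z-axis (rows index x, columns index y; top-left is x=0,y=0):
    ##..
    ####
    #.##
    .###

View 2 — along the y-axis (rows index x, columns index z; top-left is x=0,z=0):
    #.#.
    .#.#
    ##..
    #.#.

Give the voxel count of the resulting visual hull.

voxel count = 24

before carving: 64 voxels (4×4×4)
[1] z-view keeps 12 columns → grid now 48
[2] y-view keeps 8 columns → grid now 24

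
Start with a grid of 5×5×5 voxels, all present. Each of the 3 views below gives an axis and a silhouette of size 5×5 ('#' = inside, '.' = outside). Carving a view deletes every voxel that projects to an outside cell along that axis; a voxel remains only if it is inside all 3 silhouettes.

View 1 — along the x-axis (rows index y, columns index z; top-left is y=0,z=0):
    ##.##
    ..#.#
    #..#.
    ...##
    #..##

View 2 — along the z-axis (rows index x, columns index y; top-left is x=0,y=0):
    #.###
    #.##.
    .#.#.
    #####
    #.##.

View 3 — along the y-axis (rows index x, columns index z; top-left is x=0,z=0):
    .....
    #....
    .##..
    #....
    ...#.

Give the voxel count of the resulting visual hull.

remaining voxels: 9

before carving: 125 voxels (5×5×5)
  1. axis=0 (YZ plane), |mask|=13  ⇒  voxels=65
  2. axis=2 (XY plane), |mask|=17  ⇒  voxels=44
  3. axis=1 (XZ plane), |mask|=5  ⇒  voxels=9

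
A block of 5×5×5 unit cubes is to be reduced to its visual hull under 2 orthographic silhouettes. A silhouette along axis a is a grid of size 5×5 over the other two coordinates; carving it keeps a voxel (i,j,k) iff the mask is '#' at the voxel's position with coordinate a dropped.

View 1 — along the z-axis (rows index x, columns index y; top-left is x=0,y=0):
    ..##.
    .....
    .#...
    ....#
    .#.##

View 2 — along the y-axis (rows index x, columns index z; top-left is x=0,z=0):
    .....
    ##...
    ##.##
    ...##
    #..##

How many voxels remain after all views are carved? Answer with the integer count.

voxel count = 15

start: 5×5×5 = 125 voxels
carve view 1 (along z, XY-mask fill 7/25): 35 voxels remain
carve view 2 (along y, XZ-mask fill 11/25): 15 voxels remain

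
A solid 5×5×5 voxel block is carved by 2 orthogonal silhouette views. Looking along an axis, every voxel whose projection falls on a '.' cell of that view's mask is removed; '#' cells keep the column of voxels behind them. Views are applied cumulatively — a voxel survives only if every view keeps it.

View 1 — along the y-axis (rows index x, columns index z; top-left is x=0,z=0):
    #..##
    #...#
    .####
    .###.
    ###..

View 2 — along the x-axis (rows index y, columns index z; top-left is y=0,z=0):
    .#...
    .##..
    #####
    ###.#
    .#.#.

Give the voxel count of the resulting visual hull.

initial block: 5^3 = 125
V1 y: intersect with XZ mask (15 set) -- 75 left
V2 x: intersect with YZ mask (14 set) -- 42 left

voxel count = 42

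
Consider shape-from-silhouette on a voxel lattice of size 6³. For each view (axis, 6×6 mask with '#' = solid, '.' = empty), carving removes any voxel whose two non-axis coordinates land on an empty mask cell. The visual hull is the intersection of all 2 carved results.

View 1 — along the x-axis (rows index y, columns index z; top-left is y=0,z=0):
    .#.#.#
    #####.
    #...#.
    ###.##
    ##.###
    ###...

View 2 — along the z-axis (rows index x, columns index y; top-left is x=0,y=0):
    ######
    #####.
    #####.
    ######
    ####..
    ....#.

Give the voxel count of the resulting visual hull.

106 voxels

start: 6×6×6 = 216 voxels
carve view 1 (along x, YZ-mask fill 23/36): 138 voxels remain
carve view 2 (along z, XY-mask fill 27/36): 106 voxels remain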